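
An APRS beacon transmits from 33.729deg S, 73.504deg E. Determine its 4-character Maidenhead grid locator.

MF66

Offset from 180°W / 90°S: lon 253.50°, lat 56.27°.
Field (20°×10°, letters A–R): lon ⌊253.50/20⌋ = 12 → M; lat ⌊56.27/10⌋ = 5 → F.
Square (2°×1°, digits 0–9): lon ⌊13.50/2⌋ = 6; lat ⌊6.27/1⌋ = 6.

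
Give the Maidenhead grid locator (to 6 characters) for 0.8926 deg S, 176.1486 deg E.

RI89bc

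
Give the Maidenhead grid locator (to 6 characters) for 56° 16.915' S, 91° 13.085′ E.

Offset from 180°W / 90°S: lon 271.2181°, lat 33.7181°.
Field: lon ⌊271.2181/20⌋ = 13 → N; lat ⌊33.7181/10⌋ = 3 → D.
Square: lon ⌊11.2181/2⌋ = 5; lat ⌊3.7181/1⌋ = 3.
Subsquare: lon ⌊1.2181/0.0833333⌋ = 14 → o; lat ⌊0.7181/0.0416667⌋ = 17 → r.

ND53or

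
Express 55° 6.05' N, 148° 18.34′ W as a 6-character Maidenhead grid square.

Offset from 180°W / 90°S: lon 31.6943°, lat 145.1008°.
Field (20°×10°, letters A–R): 31.6943/20 → 1 → B, 145.1008/10 → 14 → O; chars BO.
Square (2°×1°, digits 0–9): 11.6943/2 → 5, 5.1008/1 → 5; chars 55.
Subsquare (5′×2.5′, letters a–x): 1.6943/0.0833333 → 20 → u, 0.1008/0.0416667 → 2 → c; chars uc.

BO55uc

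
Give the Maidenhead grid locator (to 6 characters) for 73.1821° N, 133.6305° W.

CQ33ee

Add 180° to longitude and 90° to latitude: 46.3695, 163.1821.
Field: 46.3695/20 → 2 → C, 163.1821/10 → 16 → Q; chars CQ.
Square: 6.3695/2 → 3, 3.1821/1 → 3; chars 33.
Subsquare: 0.3695/0.0833333 → 4 → e, 0.1821/0.0416667 → 4 → e; chars ee.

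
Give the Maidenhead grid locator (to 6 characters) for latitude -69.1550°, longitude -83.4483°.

EC80gu

Shift to the Maidenhead origin (180°W, 90°S): lon 96.5517, lat 20.8450.
Field: lon ⌊96.5517/20⌋ = 4 → E; lat ⌊20.8450/10⌋ = 2 → C.
Square: lon ⌊16.5517/2⌋ = 8; lat ⌊0.8450/1⌋ = 0.
Subsquare: lon ⌊0.5517/0.0833333⌋ = 6 → g; lat ⌊0.8450/0.0416667⌋ = 20 → u.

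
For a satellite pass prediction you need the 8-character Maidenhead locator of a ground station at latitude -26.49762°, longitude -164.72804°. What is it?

AG73pm20

Add 180° to longitude and 90° to latitude: 15.27196, 63.50238.
Field: lon ⌊15.27196/20⌋ = 0 → A; lat ⌊63.50238/10⌋ = 6 → G.
Square: lon ⌊15.27196/2⌋ = 7; lat ⌊3.50238/1⌋ = 3.
Subsquare: lon ⌊1.27196/0.0833333⌋ = 15 → p; lat ⌊0.50238/0.0416667⌋ = 12 → m.
Extended square: lon ⌊0.02196/0.00833333⌋ = 2; lat ⌊0.00238/0.00416667⌋ = 0.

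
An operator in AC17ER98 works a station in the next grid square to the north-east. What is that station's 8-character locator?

Longitude extended square 9; +1 → 10, wraps to 0, carry into subsquare.
Longitude subsquare e = 4; +1 → 5 = f.
Latitude extended square 8; +1 → 9.

AC17fr09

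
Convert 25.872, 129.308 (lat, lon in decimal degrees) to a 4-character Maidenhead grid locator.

Add 180° to longitude and 90° to latitude: 309.31, 115.87.
Field: lon ⌊309.31/20⌋ = 15 → P; lat ⌊115.87/10⌋ = 11 → L.
Square: lon ⌊9.31/2⌋ = 4; lat ⌊5.87/1⌋ = 5.

PL45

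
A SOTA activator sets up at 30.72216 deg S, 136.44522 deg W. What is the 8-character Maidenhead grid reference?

CF19sg66

Offset from 180°W / 90°S: lon 43.55478°, lat 59.27784°.
Field (20°×10°, letters A–R): 43.55478/20 → 2 → C, 59.27784/10 → 5 → F; chars CF.
Square (2°×1°, digits 0–9): 3.55478/2 → 1, 9.27784/1 → 9; chars 19.
Subsquare (5′×2.5′, letters a–x): 1.55478/0.0833333 → 18 → s, 0.27784/0.0416667 → 6 → g; chars sg.
Extended square (30″×15″, digits 0–9): 0.05478/0.00833333 → 6, 0.02784/0.00416667 → 6; chars 66.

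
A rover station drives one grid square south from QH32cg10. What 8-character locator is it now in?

QH32cf19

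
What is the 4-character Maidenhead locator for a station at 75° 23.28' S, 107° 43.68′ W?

Offset from 180°W / 90°S: lon 72.27°, lat 14.61°.
Field: lon ⌊72.27/20⌋ = 3 → D; lat ⌊14.61/10⌋ = 1 → B.
Square: lon ⌊12.27/2⌋ = 6; lat ⌊4.61/1⌋ = 4.

DB64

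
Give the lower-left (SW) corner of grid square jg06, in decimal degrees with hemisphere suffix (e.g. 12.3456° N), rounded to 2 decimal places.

24.00° S, 0.00° E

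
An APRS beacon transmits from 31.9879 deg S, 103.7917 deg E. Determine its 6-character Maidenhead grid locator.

OF18va

Shift to the Maidenhead origin (180°W, 90°S): lon 283.7917, lat 58.0121.
Field: lon ⌊283.7917/20⌋ = 14 → O; lat ⌊58.0121/10⌋ = 5 → F.
Square: lon ⌊3.7917/2⌋ = 1; lat ⌊8.0121/1⌋ = 8.
Subsquare: lon ⌊1.7917/0.0833333⌋ = 21 → v; lat ⌊0.0121/0.0416667⌋ = 0 → a.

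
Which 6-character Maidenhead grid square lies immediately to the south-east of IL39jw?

IL39kv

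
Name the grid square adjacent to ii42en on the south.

Latitude subsquare n = 13; −1 → 12 = m.
The longitude characters are unchanged.

II42em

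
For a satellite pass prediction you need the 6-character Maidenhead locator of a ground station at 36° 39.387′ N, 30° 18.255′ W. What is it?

Add 180° to longitude and 90° to latitude: 149.6958, 126.6565.
Field: 149.6958/20 → 7 → H, 126.6565/10 → 12 → M; chars HM.
Square: 9.6958/2 → 4, 6.6565/1 → 6; chars 46.
Subsquare: 1.6958/0.0833333 → 20 → u, 0.6565/0.0416667 → 15 → p; chars up.

HM46up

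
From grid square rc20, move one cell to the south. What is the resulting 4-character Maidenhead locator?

RB29

Latitude square 0; −1 → -1, wraps to 9, carry into field.
Latitude field C = 2; −1 → 1 = B.
The longitude characters are unchanged.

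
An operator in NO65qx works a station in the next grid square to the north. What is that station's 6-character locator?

Latitude subsquare x = 23; +1 → 24, wraps to 0 = a, carry into square.
Latitude square 5; +1 → 6.
The longitude characters are unchanged.

NO66qa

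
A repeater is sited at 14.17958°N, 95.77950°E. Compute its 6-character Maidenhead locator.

NK74ve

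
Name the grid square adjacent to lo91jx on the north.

LO92ja

Latitude subsquare x = 23; +1 → 24, wraps to 0 = a, carry into square.
Latitude square 1; +1 → 2.
The longitude characters are unchanged.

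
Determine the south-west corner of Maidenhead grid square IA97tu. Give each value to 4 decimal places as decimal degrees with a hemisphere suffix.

82.1667° S, 0.4167° W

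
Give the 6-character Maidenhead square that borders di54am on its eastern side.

DI54bm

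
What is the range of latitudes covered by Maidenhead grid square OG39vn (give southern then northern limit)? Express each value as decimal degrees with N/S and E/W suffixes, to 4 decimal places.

20.4583° S, 20.4167° S

Field O=14, G=6: +14·20° lon, +6·10° lat → SW at lon 100°, lat -30°.
Square 3, 9: +3·2° lon, +9·1° lat → SW at lon 106°, lat -21°.
Subsquare v=21, n=13: +21·0.0833333° lon, +13·0.0416667° lat → SW at lon 107.75°, lat -20.4583°.
Cell spans 0.0833333° lon × 0.0416667° lat.
south 20.4583° S, north 20.4167° S.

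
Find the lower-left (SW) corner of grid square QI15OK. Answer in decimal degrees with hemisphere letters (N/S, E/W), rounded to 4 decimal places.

Field Q=16, I=8: +16·20° lon, +8·10° lat → SW at lon 140°, lat -10°.
Square 1, 5: +1·2° lon, +5·1° lat → SW at lon 142°, lat -5°.
Subsquare o=14, k=10: +14·0.0833333° lon, +10·0.0416667° lat → SW at lon 143.167°, lat -4.58333°.
latitude 4.5833° S, longitude 143.1667° E.

4.5833° S, 143.1667° E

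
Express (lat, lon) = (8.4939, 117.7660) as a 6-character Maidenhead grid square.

OJ88vl

Offset from 180°W / 90°S: lon 297.7660°, lat 98.4939°.
Field (20°×10°, letters A–R): lon ⌊297.7660/20⌋ = 14 → O; lat ⌊98.4939/10⌋ = 9 → J.
Square (2°×1°, digits 0–9): lon ⌊17.7660/2⌋ = 8; lat ⌊8.4939/1⌋ = 8.
Subsquare (5′×2.5′, letters a–x): lon ⌊1.7660/0.0833333⌋ = 21 → v; lat ⌊0.4939/0.0416667⌋ = 11 → l.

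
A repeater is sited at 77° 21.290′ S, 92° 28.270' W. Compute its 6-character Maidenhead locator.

Add 180° to longitude and 90° to latitude: 87.5288, 12.6452.
Field: lon ⌊87.5288/20⌋ = 4 → E; lat ⌊12.6452/10⌋ = 1 → B.
Square: lon ⌊7.5288/2⌋ = 3; lat ⌊2.6452/1⌋ = 2.
Subsquare: lon ⌊1.5288/0.0833333⌋ = 18 → s; lat ⌊0.6452/0.0416667⌋ = 15 → p.

EB32sp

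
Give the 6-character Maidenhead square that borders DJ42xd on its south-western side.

Longitude subsquare x = 23; −1 → 22 = w.
Latitude subsquare d = 3; −1 → 2 = c.

DJ42wc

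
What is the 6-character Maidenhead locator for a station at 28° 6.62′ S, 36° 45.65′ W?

HG11ov

Offset from 180°W / 90°S: lon 143.2392°, lat 61.8897°.
Field: 143.2392/20 → 7 → H, 61.8897/10 → 6 → G; chars HG.
Square: 3.2392/2 → 1, 1.8897/1 → 1; chars 11.
Subsquare: 1.2392/0.0833333 → 14 → o, 0.8897/0.0416667 → 21 → v; chars ov.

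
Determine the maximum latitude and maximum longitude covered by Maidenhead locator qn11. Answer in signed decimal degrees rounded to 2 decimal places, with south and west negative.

Field Q=16, N=13: +16·20° lon, +13·10° lat → SW at lon 140°, lat 40°.
Square 1, 1: +1·2° lon, +1·1° lat → SW at lon 142°, lat 41°.
Cell spans 2° lon × 1° lat. NE corner is SW corner plus one full cell.
latitude 42.00, longitude 144.00.

42.00, 144.00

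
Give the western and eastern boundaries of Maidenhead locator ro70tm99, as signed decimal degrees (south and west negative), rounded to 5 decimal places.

175.65833, 175.66667

Field R=17, O=14: +17·20° lon, +14·10° lat → SW at lon 160°, lat 50°.
Square 7, 0: +7·2° lon, +0·1° lat → SW at lon 174°, lat 50°.
Subsquare t=19, m=12: +19·0.0833333° lon, +12·0.0416667° lat → SW at lon 175.583°, lat 50.5°.
Extended square 9, 9: +9·0.00833333° lon, +9·0.00416667° lat → SW at lon 175.658°, lat 50.5375°.
Cell spans 0.00833333° lon × 0.00416667° lat.
west 175.65833, east 175.66667.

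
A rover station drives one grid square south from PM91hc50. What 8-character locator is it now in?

Latitude extended square 0; −1 → -1, wraps to 9, carry into subsquare.
Latitude subsquare c = 2; −1 → 1 = b.
The longitude characters are unchanged.

PM91hb59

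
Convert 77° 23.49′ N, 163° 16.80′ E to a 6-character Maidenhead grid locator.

RQ17pj

Offset from 180°W / 90°S: lon 343.2800°, lat 167.3915°.
Field: 343.2800/20 → 17 → R, 167.3915/10 → 16 → Q; chars RQ.
Square: 3.2800/2 → 1, 7.3915/1 → 7; chars 17.
Subsquare: 1.2800/0.0833333 → 15 → p, 0.3915/0.0416667 → 9 → j; chars pj.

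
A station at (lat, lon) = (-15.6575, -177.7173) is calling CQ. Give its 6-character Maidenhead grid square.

AH14di

Offset from 180°W / 90°S: lon 2.2827°, lat 74.3425°.
Field: 2.2827/20 → 0 → A, 74.3425/10 → 7 → H; chars AH.
Square: 2.2827/2 → 1, 4.3425/1 → 4; chars 14.
Subsquare: 0.2827/0.0833333 → 3 → d, 0.3425/0.0416667 → 8 → i; chars di.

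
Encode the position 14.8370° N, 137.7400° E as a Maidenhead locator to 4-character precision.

Add 180° to longitude and 90° to latitude: 317.74, 104.84.
Field (20°×10°, letters A–R): lon ⌊317.74/20⌋ = 15 → P; lat ⌊104.84/10⌋ = 10 → K.
Square (2°×1°, digits 0–9): lon ⌊17.74/2⌋ = 8; lat ⌊4.84/1⌋ = 4.

PK84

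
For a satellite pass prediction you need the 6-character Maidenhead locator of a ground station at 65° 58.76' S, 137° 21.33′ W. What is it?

Shift to the Maidenhead origin (180°W, 90°S): lon 42.6445, lat 24.0207.
Field (20°×10°, letters A–R): lon ⌊42.6445/20⌋ = 2 → C; lat ⌊24.0207/10⌋ = 2 → C.
Square (2°×1°, digits 0–9): lon ⌊2.6445/2⌋ = 1; lat ⌊4.0207/1⌋ = 4.
Subsquare (5′×2.5′, letters a–x): lon ⌊0.6445/0.0833333⌋ = 7 → h; lat ⌊0.0207/0.0416667⌋ = 0 → a.

CC14ha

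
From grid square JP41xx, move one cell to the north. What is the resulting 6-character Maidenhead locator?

JP42xa

Latitude subsquare x = 23; +1 → 24, wraps to 0 = a, carry into square.
Latitude square 1; +1 → 2.
The longitude characters are unchanged.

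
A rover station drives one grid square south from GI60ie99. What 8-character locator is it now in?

GI60ie98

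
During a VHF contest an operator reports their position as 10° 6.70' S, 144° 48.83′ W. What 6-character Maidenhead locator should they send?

BH79ov

Shift to the Maidenhead origin (180°W, 90°S): lon 35.1862, lat 79.8883.
Field: lon ⌊35.1862/20⌋ = 1 → B; lat ⌊79.8883/10⌋ = 7 → H.
Square: lon ⌊15.1862/2⌋ = 7; lat ⌊9.8883/1⌋ = 9.
Subsquare: lon ⌊1.1862/0.0833333⌋ = 14 → o; lat ⌊0.8883/0.0416667⌋ = 21 → v.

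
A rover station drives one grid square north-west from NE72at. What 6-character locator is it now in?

Longitude subsquare a = 0; −1 → -1, wraps to 23 = x, carry into square.
Longitude square 7; −1 → 6.
Latitude subsquare t = 19; +1 → 20 = u.

NE62xu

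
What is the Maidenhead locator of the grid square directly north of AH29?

AI20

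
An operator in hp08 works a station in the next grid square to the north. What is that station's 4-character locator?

Latitude square 8; +1 → 9.
The longitude characters are unchanged.

HP09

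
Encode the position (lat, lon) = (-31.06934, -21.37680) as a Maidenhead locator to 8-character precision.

Add 180° to longitude and 90° to latitude: 158.62320, 58.93066.
Field: 158.62320/20 → 7 → H, 58.93066/10 → 5 → F; chars HF.
Square: 18.62320/2 → 9, 8.93066/1 → 8; chars 98.
Subsquare: 0.62320/0.0833333 → 7 → h, 0.93066/0.0416667 → 22 → w; chars hw.
Extended square: 0.03987/0.00833333 → 4, 0.01399/0.00416667 → 3; chars 43.

HF98hw43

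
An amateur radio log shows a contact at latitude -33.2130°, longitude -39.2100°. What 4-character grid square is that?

HF06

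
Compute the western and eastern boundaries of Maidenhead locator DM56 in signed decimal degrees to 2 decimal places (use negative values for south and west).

-110.00, -108.00

Field D=3, M=12: +3·20° lon, +12·10° lat → SW at lon -120°, lat 30°.
Square 5, 6: +5·2° lon, +6·1° lat → SW at lon -110°, lat 36°.
Cell spans 2° lon × 1° lat.
west -110.00, east -108.00.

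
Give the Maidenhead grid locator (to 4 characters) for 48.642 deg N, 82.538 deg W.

EN88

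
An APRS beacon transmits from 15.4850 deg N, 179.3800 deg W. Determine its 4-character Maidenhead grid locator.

AK05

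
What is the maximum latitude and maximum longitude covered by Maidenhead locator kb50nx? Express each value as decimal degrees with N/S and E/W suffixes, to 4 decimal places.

79.0000° S, 31.1667° E

Field K=10, B=1: +10·20° lon, +1·10° lat → SW at lon 20°, lat -80°.
Square 5, 0: +5·2° lon, +0·1° lat → SW at lon 30°, lat -80°.
Subsquare n=13, x=23: +13·0.0833333° lon, +23·0.0416667° lat → SW at lon 31.0833°, lat -79.0417°.
Cell spans 0.0833333° lon × 0.0416667° lat. NE corner is SW corner plus one full cell.
latitude 79.0000° S, longitude 31.1667° E.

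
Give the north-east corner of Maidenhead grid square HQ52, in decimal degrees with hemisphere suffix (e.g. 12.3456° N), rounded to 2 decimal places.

Field H=7, Q=16: +7·20° lon, +16·10° lat → SW at lon -40°, lat 70°.
Square 5, 2: +5·2° lon, +2·1° lat → SW at lon -30°, lat 72°.
Cell spans 2° lon × 1° lat. NE corner is SW corner plus one full cell.
latitude 73.00° N, longitude 28.00° W.

73.00° N, 28.00° W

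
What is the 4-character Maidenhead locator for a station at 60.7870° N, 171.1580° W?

AP40

Shift to the Maidenhead origin (180°W, 90°S): lon 8.84, lat 150.79.
Field: lon ⌊8.84/20⌋ = 0 → A; lat ⌊150.79/10⌋ = 15 → P.
Square: lon ⌊8.84/2⌋ = 4; lat ⌊0.79/1⌋ = 0.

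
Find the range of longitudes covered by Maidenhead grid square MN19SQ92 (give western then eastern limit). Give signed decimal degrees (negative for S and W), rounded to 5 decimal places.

63.57500, 63.58333

Field M=12, N=13: +12·20° lon, +13·10° lat → SW at lon 60°, lat 40°.
Square 1, 9: +1·2° lon, +9·1° lat → SW at lon 62°, lat 49°.
Subsquare s=18, q=16: +18·0.0833333° lon, +16·0.0416667° lat → SW at lon 63.5°, lat 49.6667°.
Extended square 9, 2: +9·0.00833333° lon, +2·0.00416667° lat → SW at lon 63.575°, lat 49.675°.
Cell spans 0.00833333° lon × 0.00416667° lat.
west 63.57500, east 63.58333.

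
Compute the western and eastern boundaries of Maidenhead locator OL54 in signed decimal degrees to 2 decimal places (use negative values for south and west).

110.00, 112.00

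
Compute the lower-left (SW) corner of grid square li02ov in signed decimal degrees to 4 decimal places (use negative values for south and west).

Field L=11, I=8: +11·20° lon, +8·10° lat → SW at lon 40°, lat -10°.
Square 0, 2: +0·2° lon, +2·1° lat → SW at lon 40°, lat -8°.
Subsquare o=14, v=21: +14·0.0833333° lon, +21·0.0416667° lat → SW at lon 41.1667°, lat -7.125°.
latitude -7.1250, longitude 41.1667.

-7.1250, 41.1667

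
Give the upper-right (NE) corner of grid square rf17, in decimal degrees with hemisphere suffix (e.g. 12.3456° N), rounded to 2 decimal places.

Field R=17, F=5: +17·20° lon, +5·10° lat → SW at lon 160°, lat -40°.
Square 1, 7: +1·2° lon, +7·1° lat → SW at lon 162°, lat -33°.
Cell spans 2° lon × 1° lat. NE corner is SW corner plus one full cell.
latitude 32.00° S, longitude 164.00° E.

32.00° S, 164.00° E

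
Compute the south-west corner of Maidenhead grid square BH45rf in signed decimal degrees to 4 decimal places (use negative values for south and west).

-14.7917, -150.5833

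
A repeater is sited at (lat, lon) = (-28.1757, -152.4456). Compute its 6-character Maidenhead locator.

BG31st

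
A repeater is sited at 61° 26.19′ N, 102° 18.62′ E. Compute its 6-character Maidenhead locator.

OP11dk

Add 180° to longitude and 90° to latitude: 282.3103, 151.4365.
Field: lon ⌊282.3103/20⌋ = 14 → O; lat ⌊151.4365/10⌋ = 15 → P.
Square: lon ⌊2.3103/2⌋ = 1; lat ⌊1.4365/1⌋ = 1.
Subsquare: lon ⌊0.3103/0.0833333⌋ = 3 → d; lat ⌊0.4365/0.0416667⌋ = 10 → k.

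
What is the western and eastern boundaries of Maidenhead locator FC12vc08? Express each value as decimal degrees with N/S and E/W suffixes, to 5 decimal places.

76.25000° W, 76.24167° W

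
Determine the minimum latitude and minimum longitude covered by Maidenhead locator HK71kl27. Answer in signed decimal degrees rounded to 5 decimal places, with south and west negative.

11.48750, -25.15000

Field H=7, K=10: +7·20° lon, +10·10° lat → SW at lon -40°, lat 10°.
Square 7, 1: +7·2° lon, +1·1° lat → SW at lon -26°, lat 11°.
Subsquare k=10, l=11: +10·0.0833333° lon, +11·0.0416667° lat → SW at lon -25.1667°, lat 11.4583°.
Extended square 2, 7: +2·0.00833333° lon, +7·0.00416667° lat → SW at lon -25.15°, lat 11.4875°.
latitude 11.48750, longitude -25.15000.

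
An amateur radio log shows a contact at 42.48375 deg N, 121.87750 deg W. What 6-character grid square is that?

CN92bl

Offset from 180°W / 90°S: lon 58.1225°, lat 132.4837°.
Field (20°×10°, letters A–R): 58.1225/20 → 2 → C, 132.4837/10 → 13 → N; chars CN.
Square (2°×1°, digits 0–9): 18.1225/2 → 9, 2.4837/1 → 2; chars 92.
Subsquare (5′×2.5′, letters a–x): 0.1225/0.0833333 → 1 → b, 0.4837/0.0416667 → 11 → l; chars bl.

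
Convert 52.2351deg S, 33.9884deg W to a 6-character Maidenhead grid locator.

HD37as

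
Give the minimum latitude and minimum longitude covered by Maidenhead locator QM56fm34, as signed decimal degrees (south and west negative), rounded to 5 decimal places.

Field Q=16, M=12: +16·20° lon, +12·10° lat → SW at lon 140°, lat 30°.
Square 5, 6: +5·2° lon, +6·1° lat → SW at lon 150°, lat 36°.
Subsquare f=5, m=12: +5·0.0833333° lon, +12·0.0416667° lat → SW at lon 150.417°, lat 36.5°.
Extended square 3, 4: +3·0.00833333° lon, +4·0.00416667° lat → SW at lon 150.442°, lat 36.5167°.
latitude 36.51667, longitude 150.44167.

36.51667, 150.44167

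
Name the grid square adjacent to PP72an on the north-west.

Longitude subsquare a = 0; −1 → -1, wraps to 23 = x, carry into square.
Longitude square 7; −1 → 6.
Latitude subsquare n = 13; +1 → 14 = o.

PP62xo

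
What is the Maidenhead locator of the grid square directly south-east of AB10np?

AB10oo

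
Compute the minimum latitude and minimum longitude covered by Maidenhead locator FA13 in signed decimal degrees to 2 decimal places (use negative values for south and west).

Field F=5, A=0: +5·20° lon, +0·10° lat → SW at lon -80°, lat -90°.
Square 1, 3: +1·2° lon, +3·1° lat → SW at lon -78°, lat -87°.
latitude -87.00, longitude -78.00.

-87.00, -78.00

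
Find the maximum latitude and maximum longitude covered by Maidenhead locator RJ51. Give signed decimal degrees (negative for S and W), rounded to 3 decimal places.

2.000, 172.000

Field R=17, J=9: +17·20° lon, +9·10° lat → SW at lon 160°, lat 0°.
Square 5, 1: +5·2° lon, +1·1° lat → SW at lon 170°, lat 1°.
Cell spans 2° lon × 1° lat. NE corner is SW corner plus one full cell.
latitude 2.000, longitude 172.000.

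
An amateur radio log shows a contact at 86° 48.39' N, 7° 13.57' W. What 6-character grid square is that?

IR66jt

Add 180° to longitude and 90° to latitude: 172.7738, 176.8065.
Field: lon ⌊172.7738/20⌋ = 8 → I; lat ⌊176.8065/10⌋ = 17 → R.
Square: lon ⌊12.7738/2⌋ = 6; lat ⌊6.8065/1⌋ = 6.
Subsquare: lon ⌊0.7738/0.0833333⌋ = 9 → j; lat ⌊0.8065/0.0416667⌋ = 19 → t.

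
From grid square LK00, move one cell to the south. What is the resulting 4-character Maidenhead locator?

Latitude square 0; −1 → -1, wraps to 9, carry into field.
Latitude field K = 10; −1 → 9 = J.
The longitude characters are unchanged.

LJ09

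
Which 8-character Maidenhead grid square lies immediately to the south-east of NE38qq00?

NE38qp19

Longitude extended square 0; +1 → 1.
Latitude extended square 0; −1 → -1, wraps to 9, carry into subsquare.
Latitude subsquare q = 16; −1 → 15 = p.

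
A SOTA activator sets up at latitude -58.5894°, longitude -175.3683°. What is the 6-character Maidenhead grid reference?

Offset from 180°W / 90°S: lon 4.6317°, lat 31.4106°.
Field: lon ⌊4.6317/20⌋ = 0 → A; lat ⌊31.4106/10⌋ = 3 → D.
Square: lon ⌊4.6317/2⌋ = 2; lat ⌊1.4106/1⌋ = 1.
Subsquare: lon ⌊0.6317/0.0833333⌋ = 7 → h; lat ⌊0.4106/0.0416667⌋ = 9 → j.

AD21hj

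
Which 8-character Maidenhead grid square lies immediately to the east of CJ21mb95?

CJ21nb05

Longitude extended square 9; +1 → 10, wraps to 0, carry into subsquare.
Longitude subsquare m = 12; +1 → 13 = n.
The latitude characters are unchanged.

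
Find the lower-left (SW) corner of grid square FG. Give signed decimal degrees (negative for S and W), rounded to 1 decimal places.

-30.0, -80.0

Field F=5, G=6: +5·20° lon, +6·10° lat → SW at lon -80°, lat -30°.
latitude -30.0, longitude -80.0.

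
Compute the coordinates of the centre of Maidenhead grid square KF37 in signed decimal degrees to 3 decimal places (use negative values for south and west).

Field K=10, F=5: +10·20° lon, +5·10° lat → SW at lon 20°, lat -40°.
Square 3, 7: +3·2° lon, +7·1° lat → SW at lon 26°, lat -33°.
Cell spans 2° lon × 1° lat. Centre is SW corner plus half of each.
latitude -32.500, longitude 27.000.

-32.500, 27.000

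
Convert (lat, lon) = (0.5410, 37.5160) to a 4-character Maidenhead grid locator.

KJ80

Shift to the Maidenhead origin (180°W, 90°S): lon 217.52, lat 90.54.
Field: lon ⌊217.52/20⌋ = 10 → K; lat ⌊90.54/10⌋ = 9 → J.
Square: lon ⌊17.52/2⌋ = 8; lat ⌊0.54/1⌋ = 0.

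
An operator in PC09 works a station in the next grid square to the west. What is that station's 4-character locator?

Longitude square 0; −1 → -1, wraps to 9, carry into field.
Longitude field P = 15; −1 → 14 = O.
The latitude characters are unchanged.

OC99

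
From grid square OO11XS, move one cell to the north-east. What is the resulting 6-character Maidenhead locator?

Longitude subsquare x = 23; +1 → 24, wraps to 0 = a, carry into square.
Longitude square 1; +1 → 2.
Latitude subsquare s = 18; +1 → 19 = t.

OO21at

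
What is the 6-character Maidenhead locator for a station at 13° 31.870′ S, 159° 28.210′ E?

QH96rl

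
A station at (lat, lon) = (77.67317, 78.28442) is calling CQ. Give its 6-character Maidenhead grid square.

MQ97dq

Shift to the Maidenhead origin (180°W, 90°S): lon 258.2844, lat 167.6732.
Field (20°×10°, letters A–R): 258.2844/20 → 12 → M, 167.6732/10 → 16 → Q; chars MQ.
Square (2°×1°, digits 0–9): 18.2844/2 → 9, 7.6732/1 → 7; chars 97.
Subsquare (5′×2.5′, letters a–x): 0.2844/0.0833333 → 3 → d, 0.6732/0.0416667 → 16 → q; chars dq.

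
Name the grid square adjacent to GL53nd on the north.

Latitude subsquare d = 3; +1 → 4 = e.
The longitude characters are unchanged.

GL53ne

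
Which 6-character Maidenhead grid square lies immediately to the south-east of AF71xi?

AF81ah

Longitude subsquare x = 23; +1 → 24, wraps to 0 = a, carry into square.
Longitude square 7; +1 → 8.
Latitude subsquare i = 8; −1 → 7 = h.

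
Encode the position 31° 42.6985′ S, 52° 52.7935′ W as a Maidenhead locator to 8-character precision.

GF38ng49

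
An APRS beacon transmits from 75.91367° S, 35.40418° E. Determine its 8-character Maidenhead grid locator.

KB74qc80

Add 180° to longitude and 90° to latitude: 215.40418, 14.08633.
Field (20°×10°, letters A–R): 215.40418/20 → 10 → K, 14.08633/10 → 1 → B; chars KB.
Square (2°×1°, digits 0–9): 15.40418/2 → 7, 4.08633/1 → 4; chars 74.
Subsquare (5′×2.5′, letters a–x): 1.40418/0.0833333 → 16 → q, 0.08633/0.0416667 → 2 → c; chars qc.
Extended square (30″×15″, digits 0–9): 0.07085/0.00833333 → 8, 0.00300/0.00416667 → 0; chars 80.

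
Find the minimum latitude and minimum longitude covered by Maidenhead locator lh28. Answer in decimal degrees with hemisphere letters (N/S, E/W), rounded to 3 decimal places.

12.000° S, 44.000° E

Field L=11, H=7: +11·20° lon, +7·10° lat → SW at lon 40°, lat -20°.
Square 2, 8: +2·2° lon, +8·1° lat → SW at lon 44°, lat -12°.
latitude 12.000° S, longitude 44.000° E.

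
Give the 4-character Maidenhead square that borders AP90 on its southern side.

Latitude square 0; −1 → -1, wraps to 9, carry into field.
Latitude field P = 15; −1 → 14 = O.
The longitude characters are unchanged.

AO99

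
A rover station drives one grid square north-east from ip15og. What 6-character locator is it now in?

Longitude subsquare o = 14; +1 → 15 = p.
Latitude subsquare g = 6; +1 → 7 = h.

IP15ph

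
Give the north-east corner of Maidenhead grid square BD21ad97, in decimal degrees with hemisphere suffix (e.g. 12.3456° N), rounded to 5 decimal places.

58.84167° S, 155.91667° W

Field B=1, D=3: +1·20° lon, +3·10° lat → SW at lon -160°, lat -60°.
Square 2, 1: +2·2° lon, +1·1° lat → SW at lon -156°, lat -59°.
Subsquare a=0, d=3: +0·0.0833333° lon, +3·0.0416667° lat → SW at lon -156°, lat -58.875°.
Extended square 9, 7: +9·0.00833333° lon, +7·0.00416667° lat → SW at lon -155.925°, lat -58.8458°.
Cell spans 0.00833333° lon × 0.00416667° lat. NE corner is SW corner plus one full cell.
latitude 58.84167° S, longitude 155.91667° W.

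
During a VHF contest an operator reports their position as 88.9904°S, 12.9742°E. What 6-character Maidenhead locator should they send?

JA61la

Add 180° to longitude and 90° to latitude: 192.9742, 1.0096.
Field (20°×10°, letters A–R): lon ⌊192.9742/20⌋ = 9 → J; lat ⌊1.0096/10⌋ = 0 → A.
Square (2°×1°, digits 0–9): lon ⌊12.9742/2⌋ = 6; lat ⌊1.0096/1⌋ = 1.
Subsquare (5′×2.5′, letters a–x): lon ⌊0.9742/0.0833333⌋ = 11 → l; lat ⌊0.0096/0.0416667⌋ = 0 → a.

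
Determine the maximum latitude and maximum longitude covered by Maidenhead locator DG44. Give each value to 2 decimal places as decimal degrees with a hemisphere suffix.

Field D=3, G=6: +3·20° lon, +6·10° lat → SW at lon -120°, lat -30°.
Square 4, 4: +4·2° lon, +4·1° lat → SW at lon -112°, lat -26°.
Cell spans 2° lon × 1° lat. NE corner is SW corner plus one full cell.
latitude 25.00° S, longitude 110.00° W.

25.00° S, 110.00° W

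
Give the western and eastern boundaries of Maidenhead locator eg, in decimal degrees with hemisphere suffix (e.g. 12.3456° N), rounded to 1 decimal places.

100.0° W, 80.0° W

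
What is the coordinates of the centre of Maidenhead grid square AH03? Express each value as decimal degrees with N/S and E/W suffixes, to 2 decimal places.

16.50° S, 179.00° W

Field A=0, H=7: +0·20° lon, +7·10° lat → SW at lon -180°, lat -20°.
Square 0, 3: +0·2° lon, +3·1° lat → SW at lon -180°, lat -17°.
Cell spans 2° lon × 1° lat. Centre is SW corner plus half of each.
latitude 16.50° S, longitude 179.00° W.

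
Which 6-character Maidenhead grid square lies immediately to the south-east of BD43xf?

Longitude subsquare x = 23; +1 → 24, wraps to 0 = a, carry into square.
Longitude square 4; +1 → 5.
Latitude subsquare f = 5; −1 → 4 = e.

BD53ae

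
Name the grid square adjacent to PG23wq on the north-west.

Longitude subsquare w = 22; −1 → 21 = v.
Latitude subsquare q = 16; +1 → 17 = r.

PG23vr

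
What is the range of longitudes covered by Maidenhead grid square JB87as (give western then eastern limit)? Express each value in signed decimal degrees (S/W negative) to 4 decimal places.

16.0000, 16.0833

Field J=9, B=1: +9·20° lon, +1·10° lat → SW at lon 0°, lat -80°.
Square 8, 7: +8·2° lon, +7·1° lat → SW at lon 16°, lat -73°.
Subsquare a=0, s=18: +0·0.0833333° lon, +18·0.0416667° lat → SW at lon 16°, lat -72.25°.
Cell spans 0.0833333° lon × 0.0416667° lat.
west 16.0000, east 16.0833.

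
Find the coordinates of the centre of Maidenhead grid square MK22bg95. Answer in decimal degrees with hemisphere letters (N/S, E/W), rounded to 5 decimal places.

Field M=12, K=10: +12·20° lon, +10·10° lat → SW at lon 60°, lat 10°.
Square 2, 2: +2·2° lon, +2·1° lat → SW at lon 64°, lat 12°.
Subsquare b=1, g=6: +1·0.0833333° lon, +6·0.0416667° lat → SW at lon 64.0833°, lat 12.25°.
Extended square 9, 5: +9·0.00833333° lon, +5·0.00416667° lat → SW at lon 64.1583°, lat 12.2708°.
Cell spans 0.00833333° lon × 0.00416667° lat. Centre is SW corner plus half of each.
latitude 12.27292° N, longitude 64.16250° E.

12.27292° N, 64.16250° E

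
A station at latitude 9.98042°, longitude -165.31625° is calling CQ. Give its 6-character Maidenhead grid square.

Add 180° to longitude and 90° to latitude: 14.6838, 99.9804.
Field (20°×10°, letters A–R): lon ⌊14.6838/20⌋ = 0 → A; lat ⌊99.9804/10⌋ = 9 → J.
Square (2°×1°, digits 0–9): lon ⌊14.6838/2⌋ = 7; lat ⌊9.9804/1⌋ = 9.
Subsquare (5′×2.5′, letters a–x): lon ⌊0.6838/0.0833333⌋ = 8 → i; lat ⌊0.9804/0.0416667⌋ = 23 → x.

AJ79ix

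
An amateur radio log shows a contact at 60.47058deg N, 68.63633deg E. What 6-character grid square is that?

Add 180° to longitude and 90° to latitude: 248.6363, 150.4706.
Field (20°×10°, letters A–R): 248.6363/20 → 12 → M, 150.4706/10 → 15 → P; chars MP.
Square (2°×1°, digits 0–9): 8.6363/2 → 4, 0.4706/1 → 0; chars 40.
Subsquare (5′×2.5′, letters a–x): 0.6363/0.0833333 → 7 → h, 0.4706/0.0416667 → 11 → l; chars hl.

MP40hl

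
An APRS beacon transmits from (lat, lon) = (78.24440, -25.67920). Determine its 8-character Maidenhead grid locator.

Shift to the Maidenhead origin (180°W, 90°S): lon 154.32080, lat 168.24440.
Field: 154.32080/20 → 7 → H, 168.24440/10 → 16 → Q; chars HQ.
Square: 14.32080/2 → 7, 8.24440/1 → 8; chars 78.
Subsquare: 0.32080/0.0833333 → 3 → d, 0.24440/0.0416667 → 5 → f; chars df.
Extended square: 0.07080/0.00833333 → 8, 0.03607/0.00416667 → 8; chars 88.

HQ78df88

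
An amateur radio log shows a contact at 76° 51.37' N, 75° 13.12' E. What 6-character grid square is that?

Offset from 180°W / 90°S: lon 255.2187°, lat 166.8562°.
Field (20°×10°, letters A–R): lon ⌊255.2187/20⌋ = 12 → M; lat ⌊166.8562/10⌋ = 16 → Q.
Square (2°×1°, digits 0–9): lon ⌊15.2187/2⌋ = 7; lat ⌊6.8562/1⌋ = 6.
Subsquare (5′×2.5′, letters a–x): lon ⌊1.2187/0.0833333⌋ = 14 → o; lat ⌊0.8562/0.0416667⌋ = 20 → u.

MQ76ou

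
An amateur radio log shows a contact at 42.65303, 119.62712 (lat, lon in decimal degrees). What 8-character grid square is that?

Offset from 180°W / 90°S: lon 299.62712°, lat 132.65303°.
Field (20°×10°, letters A–R): lon ⌊299.62712/20⌋ = 14 → O; lat ⌊132.65303/10⌋ = 13 → N.
Square (2°×1°, digits 0–9): lon ⌊19.62712/2⌋ = 9; lat ⌊2.65303/1⌋ = 2.
Subsquare (5′×2.5′, letters a–x): lon ⌊1.62712/0.0833333⌋ = 19 → t; lat ⌊0.65303/0.0416667⌋ = 15 → p.
Extended square (30″×15″, digits 0–9): lon ⌊0.04379/0.00833333⌋ = 5; lat ⌊0.02803/0.00416667⌋ = 6.

ON92tp56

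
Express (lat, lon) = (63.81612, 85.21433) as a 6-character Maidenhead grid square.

NP23ot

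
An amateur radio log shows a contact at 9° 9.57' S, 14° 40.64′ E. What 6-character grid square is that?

JI70iu

Shift to the Maidenhead origin (180°W, 90°S): lon 194.6773, lat 80.8405.
Field: 194.6773/20 → 9 → J, 80.8405/10 → 8 → I; chars JI.
Square: 14.6773/2 → 7, 0.8405/1 → 0; chars 70.
Subsquare: 0.6773/0.0833333 → 8 → i, 0.8405/0.0416667 → 20 → u; chars iu.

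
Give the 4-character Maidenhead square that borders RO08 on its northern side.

RO09

Latitude square 8; +1 → 9.
The longitude characters are unchanged.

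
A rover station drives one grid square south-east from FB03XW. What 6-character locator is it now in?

FB13av

Longitude subsquare x = 23; +1 → 24, wraps to 0 = a, carry into square.
Longitude square 0; +1 → 1.
Latitude subsquare w = 22; −1 → 21 = v.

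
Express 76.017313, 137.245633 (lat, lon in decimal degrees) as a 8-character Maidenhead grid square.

Shift to the Maidenhead origin (180°W, 90°S): lon 317.24563, lat 166.01731.
Field: 317.24563/20 → 15 → P, 166.01731/10 → 16 → Q; chars PQ.
Square: 17.24563/2 → 8, 6.01731/1 → 6; chars 86.
Subsquare: 1.24563/0.0833333 → 14 → o, 0.01731/0.0416667 → 0 → a; chars oa.
Extended square: 0.07897/0.00833333 → 9, 0.01731/0.00416667 → 4; chars 94.

PQ86oa94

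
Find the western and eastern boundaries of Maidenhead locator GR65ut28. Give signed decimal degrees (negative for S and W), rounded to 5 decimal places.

-46.31667, -46.30833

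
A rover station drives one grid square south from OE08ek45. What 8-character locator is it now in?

OE08ek44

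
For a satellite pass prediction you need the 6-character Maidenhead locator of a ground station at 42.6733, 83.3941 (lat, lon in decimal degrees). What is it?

NN12qq

Shift to the Maidenhead origin (180°W, 90°S): lon 263.3941, lat 132.6733.
Field: lon ⌊263.3941/20⌋ = 13 → N; lat ⌊132.6733/10⌋ = 13 → N.
Square: lon ⌊3.3941/2⌋ = 1; lat ⌊2.6733/1⌋ = 2.
Subsquare: lon ⌊1.3941/0.0833333⌋ = 16 → q; lat ⌊0.6733/0.0416667⌋ = 16 → q.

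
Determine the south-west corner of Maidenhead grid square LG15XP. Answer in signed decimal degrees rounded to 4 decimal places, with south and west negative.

-24.3750, 43.9167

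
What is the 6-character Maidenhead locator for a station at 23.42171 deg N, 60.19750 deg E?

ML03ck

Add 180° to longitude and 90° to latitude: 240.1975, 113.4217.
Field (20°×10°, letters A–R): 240.1975/20 → 12 → M, 113.4217/10 → 11 → L; chars ML.
Square (2°×1°, digits 0–9): 0.1975/2 → 0, 3.4217/1 → 3; chars 03.
Subsquare (5′×2.5′, letters a–x): 0.1975/0.0833333 → 2 → c, 0.4217/0.0416667 → 10 → k; chars ck.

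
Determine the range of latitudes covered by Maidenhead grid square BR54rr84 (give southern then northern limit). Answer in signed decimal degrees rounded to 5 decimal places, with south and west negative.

84.72500, 84.72917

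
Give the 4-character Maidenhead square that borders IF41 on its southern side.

IF40

Latitude square 1; −1 → 0.
The longitude characters are unchanged.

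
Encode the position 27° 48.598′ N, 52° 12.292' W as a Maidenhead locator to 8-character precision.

GL37vt54

Add 180° to longitude and 90° to latitude: 127.79513, 117.80997.
Field: lon ⌊127.79513/20⌋ = 6 → G; lat ⌊117.80997/10⌋ = 11 → L.
Square: lon ⌊7.79513/2⌋ = 3; lat ⌊7.80997/1⌋ = 7.
Subsquare: lon ⌊1.79513/0.0833333⌋ = 21 → v; lat ⌊0.80997/0.0416667⌋ = 19 → t.
Extended square: lon ⌊0.04513/0.00833333⌋ = 5; lat ⌊0.01830/0.00416667⌋ = 4.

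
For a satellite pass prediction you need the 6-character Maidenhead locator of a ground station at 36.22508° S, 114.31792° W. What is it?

DF23us

Add 180° to longitude and 90° to latitude: 65.6821, 53.7749.
Field: 65.6821/20 → 3 → D, 53.7749/10 → 5 → F; chars DF.
Square: 5.6821/2 → 2, 3.7749/1 → 3; chars 23.
Subsquare: 1.6821/0.0833333 → 20 → u, 0.7749/0.0416667 → 18 → s; chars us.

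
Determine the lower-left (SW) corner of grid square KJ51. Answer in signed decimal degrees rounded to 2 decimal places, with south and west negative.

Field K=10, J=9: +10·20° lon, +9·10° lat → SW at lon 20°, lat 0°.
Square 5, 1: +5·2° lon, +1·1° lat → SW at lon 30°, lat 1°.
latitude 1.00, longitude 30.00.

1.00, 30.00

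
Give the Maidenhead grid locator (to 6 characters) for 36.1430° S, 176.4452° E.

RF83fu

Add 180° to longitude and 90° to latitude: 356.4452, 53.8570.
Field: lon ⌊356.4452/20⌋ = 17 → R; lat ⌊53.8570/10⌋ = 5 → F.
Square: lon ⌊16.4452/2⌋ = 8; lat ⌊3.8570/1⌋ = 3.
Subsquare: lon ⌊0.4452/0.0833333⌋ = 5 → f; lat ⌊0.8570/0.0416667⌋ = 20 → u.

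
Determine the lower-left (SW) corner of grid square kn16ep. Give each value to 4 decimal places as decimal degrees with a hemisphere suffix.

Field K=10, N=13: +10·20° lon, +13·10° lat → SW at lon 20°, lat 40°.
Square 1, 6: +1·2° lon, +6·1° lat → SW at lon 22°, lat 46°.
Subsquare e=4, p=15: +4·0.0833333° lon, +15·0.0416667° lat → SW at lon 22.3333°, lat 46.625°.
latitude 46.6250° N, longitude 22.3333° E.

46.6250° N, 22.3333° E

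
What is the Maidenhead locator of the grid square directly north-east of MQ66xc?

MQ76ad

Longitude subsquare x = 23; +1 → 24, wraps to 0 = a, carry into square.
Longitude square 6; +1 → 7.
Latitude subsquare c = 2; +1 → 3 = d.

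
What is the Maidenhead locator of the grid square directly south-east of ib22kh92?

Longitude extended square 9; +1 → 10, wraps to 0, carry into subsquare.
Longitude subsquare k = 10; +1 → 11 = l.
Latitude extended square 2; −1 → 1.

IB22lh01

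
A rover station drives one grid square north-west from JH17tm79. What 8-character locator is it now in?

JH17tn60

Longitude extended square 7; −1 → 6.
Latitude extended square 9; +1 → 10, wraps to 0, carry into subsquare.
Latitude subsquare m = 12; +1 → 13 = n.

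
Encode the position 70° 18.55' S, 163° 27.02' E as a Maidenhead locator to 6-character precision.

Shift to the Maidenhead origin (180°W, 90°S): lon 343.4503, lat 19.6908.
Field: lon ⌊343.4503/20⌋ = 17 → R; lat ⌊19.6908/10⌋ = 1 → B.
Square: lon ⌊3.4503/2⌋ = 1; lat ⌊9.6908/1⌋ = 9.
Subsquare: lon ⌊1.4503/0.0833333⌋ = 17 → r; lat ⌊0.6908/0.0416667⌋ = 16 → q.

RB19rq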